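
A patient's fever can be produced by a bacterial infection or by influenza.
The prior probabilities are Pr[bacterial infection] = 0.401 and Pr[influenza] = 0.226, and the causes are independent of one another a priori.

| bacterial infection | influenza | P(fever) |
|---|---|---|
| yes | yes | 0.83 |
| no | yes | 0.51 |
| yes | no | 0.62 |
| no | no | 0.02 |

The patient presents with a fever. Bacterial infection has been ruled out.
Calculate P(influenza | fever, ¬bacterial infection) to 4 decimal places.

P(influenza | fever, ¬bacterial infection) ≈ 0.8816

Enumerate both values of influenza and weight by the priors:
  P(fever | ¬bacterial infection) = 0.02*0.774 + 0.51*0.226
        = 0.015480 + 0.115260 = 0.130740
Configurations with influenza contribute 0.115260, so
  P(influenza | fever, ¬bacterial infection) = 0.115260 / 0.130740 ≈ 0.8816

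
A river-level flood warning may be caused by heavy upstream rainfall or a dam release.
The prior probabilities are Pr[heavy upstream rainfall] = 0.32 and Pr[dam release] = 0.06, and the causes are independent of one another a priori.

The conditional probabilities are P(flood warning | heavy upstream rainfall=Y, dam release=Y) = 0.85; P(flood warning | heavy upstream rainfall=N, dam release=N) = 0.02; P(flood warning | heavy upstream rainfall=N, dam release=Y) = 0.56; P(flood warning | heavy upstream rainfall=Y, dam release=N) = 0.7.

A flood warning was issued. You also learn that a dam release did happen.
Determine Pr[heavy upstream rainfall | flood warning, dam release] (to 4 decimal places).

Pr[heavy upstream rainfall | flood warning, dam release] ≈ 0.4167

Numerator (weight on configurations with heavy upstream rainfall): 0.85×0.32 = 0.272000
Normalizer over all consistent configurations: 0.56×0.68 + 0.85×0.32 = 0.652800
P(heavy upstream rainfall | flood warning, dam release) = 0.272000/0.652800 ≈ 0.4167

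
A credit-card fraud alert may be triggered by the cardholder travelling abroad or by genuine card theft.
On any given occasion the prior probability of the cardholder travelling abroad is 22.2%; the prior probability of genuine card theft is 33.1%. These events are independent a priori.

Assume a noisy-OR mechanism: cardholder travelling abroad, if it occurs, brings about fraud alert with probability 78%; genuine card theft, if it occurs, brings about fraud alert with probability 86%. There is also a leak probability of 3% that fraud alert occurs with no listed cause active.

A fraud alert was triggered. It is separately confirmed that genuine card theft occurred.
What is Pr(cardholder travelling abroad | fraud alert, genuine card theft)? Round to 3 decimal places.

Pr(cardholder travelling abroad | fraud alert, genuine card theft) ≈ 0.243

Under noisy-OR, P(fraud alert | causes) = 1 − (1−0.03)·∏(1−qᵢ) over the active causes.
By total probability over both values of cardholder travelling abroad:
  P(fraud alert | genuine card theft) = 0.8642*0.778 + 0.970124*0.222
        = 0.672348 + 0.215368 = 0.887716
The terms with cardholder travelling abroad present sum to 0.215368, so
  P(cardholder travelling abroad | fraud alert, genuine card theft) = 0.215368 / 0.887716 ≈ 0.243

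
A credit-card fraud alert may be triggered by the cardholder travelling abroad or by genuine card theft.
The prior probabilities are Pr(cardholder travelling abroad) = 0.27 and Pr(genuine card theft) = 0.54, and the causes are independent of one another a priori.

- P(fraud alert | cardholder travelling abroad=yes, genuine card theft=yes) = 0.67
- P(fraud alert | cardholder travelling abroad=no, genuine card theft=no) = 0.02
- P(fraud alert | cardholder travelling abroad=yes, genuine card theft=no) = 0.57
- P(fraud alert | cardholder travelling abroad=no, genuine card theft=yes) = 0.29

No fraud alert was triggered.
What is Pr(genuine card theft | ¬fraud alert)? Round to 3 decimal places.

Pr(genuine card theft | ¬fraud alert) ≈ 0.462

P(¬fraud alert) = 0.98·0.73·0.46 + 0.71·0.73·0.54 + 0.43·0.27·0.46 + 0.33·0.27·0.54 = 0.329084 + 0.279882 + 0.053406 + 0.048114 = 0.710486
The genuine card theft-present share is 0.279882 + 0.048114 = 0.327996.
Hence the posterior is 0.327996/0.710486 ≈ 0.462.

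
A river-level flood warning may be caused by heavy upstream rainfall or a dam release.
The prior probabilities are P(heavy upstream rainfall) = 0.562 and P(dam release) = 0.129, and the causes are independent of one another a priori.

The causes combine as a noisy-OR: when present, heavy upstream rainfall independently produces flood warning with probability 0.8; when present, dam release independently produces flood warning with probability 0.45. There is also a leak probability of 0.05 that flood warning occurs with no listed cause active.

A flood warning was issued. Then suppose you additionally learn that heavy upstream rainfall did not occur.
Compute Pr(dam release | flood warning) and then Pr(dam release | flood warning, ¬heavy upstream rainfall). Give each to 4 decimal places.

Under noisy-OR, P(flood warning | causes) = 1 − (1−0.05)·∏(1−qᵢ) over the active causes.
Weight on dam release=true, given the evidence: 0.026980 + 0.064922 = 0.091902
Normalizer over all consistent configurations: 0.05·0.438·0.871 + 0.4775·0.438·0.129 + 0.81·0.562·0.871 + 0.8955·0.562·0.129 = 0.507474
Posterior = 0.091902 / 0.507474 ≈ 0.1811

Now also conditioning on heavy upstream rainfall≠true:
For the numerator, keep only dam release=true terms: 0.4775×0.129 = 0.061597
Normalizer over all consistent configurations: 0.05×0.871 + 0.4775×0.129 = 0.105147
P(dam release | flood warning, ¬heavy upstream rainfall) = 0.061597/0.105147 ≈ 0.5858
With heavy upstream rainfall excluded, dam release must carry more of the explanatory weight for the flood warning.

Pr(dam release | flood warning) ≈ 0.1811; Pr(dam release | flood warning, ¬heavy upstream rainfall) ≈ 0.5858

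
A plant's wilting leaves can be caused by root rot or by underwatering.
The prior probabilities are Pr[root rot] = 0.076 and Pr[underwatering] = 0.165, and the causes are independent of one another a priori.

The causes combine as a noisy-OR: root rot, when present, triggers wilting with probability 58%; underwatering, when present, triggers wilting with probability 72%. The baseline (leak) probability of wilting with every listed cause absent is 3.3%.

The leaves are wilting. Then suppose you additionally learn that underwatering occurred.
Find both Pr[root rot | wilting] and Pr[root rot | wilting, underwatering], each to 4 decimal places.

Pr[root rot | wilting] ≈ 0.2632; Pr[root rot | wilting, underwatering] ≈ 0.0909

Under noisy-OR, P(wilting | causes) = 1 − (1−0.033)·∏(1−qᵢ) over the active causes.
For the numerator, keep only root rot=true terms: 0.037686 + 0.011114 = 0.048800
The normalizing constant is 0.033*0.924*0.835 + 0.72924*0.924*0.165 + 0.59386*0.076*0.835 + 0.886281*0.076*0.165 = 0.185441
P(root rot | wilting) = 0.048800/0.185441 ≈ 0.2632

Now condition on the additional information:
For the numerator, keep only root rot=true terms: 0.886281·0.076 = 0.067357
Denominator P(wilting | underwatering): 0.72924·0.924 + 0.886281·0.076 = 0.741175
Posterior = 0.067357 / 0.741175 ≈ 0.0909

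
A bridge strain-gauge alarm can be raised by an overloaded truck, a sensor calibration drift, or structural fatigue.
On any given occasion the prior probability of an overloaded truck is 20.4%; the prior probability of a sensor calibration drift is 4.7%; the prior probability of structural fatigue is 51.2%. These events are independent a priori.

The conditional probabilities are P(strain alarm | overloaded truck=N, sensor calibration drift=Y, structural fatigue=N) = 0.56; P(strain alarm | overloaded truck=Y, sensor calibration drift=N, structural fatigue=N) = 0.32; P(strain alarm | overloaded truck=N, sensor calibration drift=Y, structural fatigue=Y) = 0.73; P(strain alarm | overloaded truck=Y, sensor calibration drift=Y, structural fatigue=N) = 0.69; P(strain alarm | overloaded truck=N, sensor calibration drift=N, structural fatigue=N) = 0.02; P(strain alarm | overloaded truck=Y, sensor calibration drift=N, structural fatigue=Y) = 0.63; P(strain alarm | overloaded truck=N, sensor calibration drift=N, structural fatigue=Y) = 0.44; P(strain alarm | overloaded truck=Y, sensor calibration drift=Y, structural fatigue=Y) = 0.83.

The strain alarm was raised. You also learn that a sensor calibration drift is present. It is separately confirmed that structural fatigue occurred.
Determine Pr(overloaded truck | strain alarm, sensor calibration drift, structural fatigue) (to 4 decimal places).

P(strain alarm | sensor calibration drift, structural fatigue) = 0.73*0.796 + 0.83*0.204 = 0.581080 + 0.169320 = 0.750400
Restricting to configurations with overloaded truck present: 0.83*0.204 = 0.169320.
P(overloaded truck | strain alarm, sensor calibration drift, structural fatigue) = 0.169320 / 0.750400 ≈ 0.2256

Pr(overloaded truck | strain alarm, sensor calibration drift, structural fatigue) ≈ 0.2256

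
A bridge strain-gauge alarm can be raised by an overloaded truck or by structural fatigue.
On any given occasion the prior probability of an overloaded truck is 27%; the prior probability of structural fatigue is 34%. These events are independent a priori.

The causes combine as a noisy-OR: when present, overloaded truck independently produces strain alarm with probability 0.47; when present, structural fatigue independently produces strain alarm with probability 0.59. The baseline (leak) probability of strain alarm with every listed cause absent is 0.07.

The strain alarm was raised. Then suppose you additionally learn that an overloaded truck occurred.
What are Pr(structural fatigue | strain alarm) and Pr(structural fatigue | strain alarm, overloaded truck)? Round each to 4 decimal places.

Pr(structural fatigue | strain alarm) ≈ 0.6464; Pr(structural fatigue | strain alarm, overloaded truck) ≈ 0.4477

Under noisy-OR, P(strain alarm | causes) = 1 − (1−0.07)·∏(1−qᵢ) over the active causes.
For the numerator, keep only structural fatigue=true terms: 0.153561 + 0.073248 = 0.226809
The normalizing constant is 0.07×0.73×0.66 + 0.6187×0.73×0.34 + 0.5071×0.27×0.66 + 0.797911×0.27×0.34 = 0.350900
Posterior = 0.226809 / 0.350900 ≈ 0.6464

Now condition on the additional information:
Sum P(strain alarm|·) weighted by the priors over both values of structural fatigue:
  P(strain alarm | overloaded truck) = 0.5071*0.66 + 0.797911*0.34
        = 0.334686 + 0.271290 = 0.605976
Configurations with structural fatigue contribute 0.271290, so
  P(structural fatigue | strain alarm, overloaded truck) = 0.271290 / 0.605976 ≈ 0.4477
This is intercausal reasoning (explaining away): once overloaded truck accounts for the strain alarm, structural fatigue becomes less likely.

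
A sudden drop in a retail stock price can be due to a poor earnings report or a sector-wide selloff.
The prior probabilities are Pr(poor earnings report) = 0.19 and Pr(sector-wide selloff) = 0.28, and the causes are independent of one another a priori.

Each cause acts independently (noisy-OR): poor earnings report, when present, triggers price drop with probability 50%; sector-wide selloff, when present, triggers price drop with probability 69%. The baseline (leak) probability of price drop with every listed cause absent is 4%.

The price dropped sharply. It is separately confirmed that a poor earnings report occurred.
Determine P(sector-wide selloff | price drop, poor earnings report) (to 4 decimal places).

P(sector-wide selloff | price drop, poor earnings report) ≈ 0.3890

Under noisy-OR, P(price drop | causes) = 1 − (1−0.04)·∏(1−qᵢ) over the active causes.
P(price drop | poor earnings report) = 0.52×0.72 + 0.8512×0.28 = 0.374400 + 0.238336 = 0.612736
The sector-wide selloff-present share is 0.8512×0.28 = 0.238336.
So P(sector-wide selloff | price drop, poor earnings report) = 0.238336/0.612736 ≈ 0.3890.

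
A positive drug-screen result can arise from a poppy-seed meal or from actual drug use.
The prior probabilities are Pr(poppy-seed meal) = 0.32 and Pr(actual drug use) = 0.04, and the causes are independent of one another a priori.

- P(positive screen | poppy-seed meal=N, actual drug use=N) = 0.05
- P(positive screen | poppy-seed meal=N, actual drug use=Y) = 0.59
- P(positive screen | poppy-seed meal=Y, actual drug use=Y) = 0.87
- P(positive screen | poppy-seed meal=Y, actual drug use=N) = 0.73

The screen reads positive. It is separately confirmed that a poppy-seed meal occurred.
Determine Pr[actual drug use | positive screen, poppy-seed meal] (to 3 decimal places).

Pr[actual drug use | positive screen, poppy-seed meal] ≈ 0.047

Sum P(positive screen|·) weighted by the priors over both values of actual drug use:
  P(positive screen | poppy-seed meal) = 0.73*0.96 + 0.87*0.04
        = 0.700800 + 0.034800 = 0.735600
The terms with actual drug use present sum to 0.034800, so
  P(actual drug use | positive screen, poppy-seed meal) = 0.034800 / 0.735600 ≈ 0.047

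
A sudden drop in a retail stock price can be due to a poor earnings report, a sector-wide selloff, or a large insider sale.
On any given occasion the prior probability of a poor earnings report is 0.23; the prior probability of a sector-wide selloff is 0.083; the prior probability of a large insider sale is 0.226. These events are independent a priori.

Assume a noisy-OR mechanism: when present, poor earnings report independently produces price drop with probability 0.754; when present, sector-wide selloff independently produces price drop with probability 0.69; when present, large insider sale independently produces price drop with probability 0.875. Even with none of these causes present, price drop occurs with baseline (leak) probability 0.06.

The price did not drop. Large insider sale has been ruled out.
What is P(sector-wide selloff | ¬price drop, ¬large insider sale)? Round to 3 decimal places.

P(sector-wide selloff | ¬price drop, ¬large insider sale) ≈ 0.027

Under noisy-OR, P(price drop | causes) = 1 − (1−0.06)·∏(1−qᵢ) over the active causes.
P(¬price drop | ¬large insider sale) = 0.94·0.77·0.917 + 0.2914·0.77·0.083 + 0.23124·0.23·0.917 + 0.071684·0.23·0.083 = 0.663725 + 0.018623 + 0.048771 + 0.001368 = 0.732487
Restricting to configurations with sector-wide selloff present: 0.018623 + 0.001368 = 0.019991.
So P(sector-wide selloff | ¬price drop, ¬large insider sale) = 0.019991/0.732487 ≈ 0.027.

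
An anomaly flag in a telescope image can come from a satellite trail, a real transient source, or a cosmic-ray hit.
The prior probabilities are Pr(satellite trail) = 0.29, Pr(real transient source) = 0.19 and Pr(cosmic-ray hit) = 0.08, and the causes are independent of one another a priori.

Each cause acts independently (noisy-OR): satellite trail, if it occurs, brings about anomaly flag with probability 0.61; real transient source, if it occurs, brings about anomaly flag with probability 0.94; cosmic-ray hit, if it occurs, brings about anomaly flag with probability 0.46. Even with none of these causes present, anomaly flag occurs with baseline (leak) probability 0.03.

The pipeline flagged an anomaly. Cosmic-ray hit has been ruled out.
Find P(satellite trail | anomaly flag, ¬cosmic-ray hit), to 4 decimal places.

Under noisy-OR, P(anomaly flag | causes) = 1 − (1−0.03)·∏(1−qᵢ) over the active causes.
By total probability over the 4 (satellite trail, real transient source) configurations:
  P(anomaly flag | ¬cosmic-ray hit) = 0.03·0.71·0.81 + 0.9418·0.71·0.19 + 0.6217·0.29·0.81 + 0.977302·0.29·0.19
        = 0.017253 + 0.127049 + 0.146037 + 0.053849 = 0.344188
Configurations with satellite trail contribute 0.199886, so
  P(satellite trail | anomaly flag, ¬cosmic-ray hit) = 0.199886 / 0.344188 ≈ 0.5807

P(satellite trail | anomaly flag, ¬cosmic-ray hit) ≈ 0.5807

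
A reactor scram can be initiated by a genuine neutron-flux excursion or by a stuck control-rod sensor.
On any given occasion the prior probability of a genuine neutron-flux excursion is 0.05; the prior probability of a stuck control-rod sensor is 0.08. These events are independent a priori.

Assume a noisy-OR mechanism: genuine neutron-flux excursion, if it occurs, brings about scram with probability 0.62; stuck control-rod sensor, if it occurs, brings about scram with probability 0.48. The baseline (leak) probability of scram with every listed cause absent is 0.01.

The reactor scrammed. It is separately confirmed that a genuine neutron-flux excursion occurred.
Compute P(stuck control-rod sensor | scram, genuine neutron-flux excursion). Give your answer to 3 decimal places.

Under noisy-OR, P(scram | causes) = 1 − (1−0.01)·∏(1−qᵢ) over the active causes.
Sum P(scram|·) weighted by the priors over both values of stuck control-rod sensor:
  P(scram | genuine neutron-flux excursion) = 0.6238*0.92 + 0.804376*0.08
        = 0.573896 + 0.064350 = 0.638246
Configurations with stuck control-rod sensor contribute 0.064350, so
  P(stuck control-rod sensor | scram, genuine neutron-flux excursion) = 0.064350 / 0.638246 ≈ 0.101

P(stuck control-rod sensor | scram, genuine neutron-flux excursion) ≈ 0.101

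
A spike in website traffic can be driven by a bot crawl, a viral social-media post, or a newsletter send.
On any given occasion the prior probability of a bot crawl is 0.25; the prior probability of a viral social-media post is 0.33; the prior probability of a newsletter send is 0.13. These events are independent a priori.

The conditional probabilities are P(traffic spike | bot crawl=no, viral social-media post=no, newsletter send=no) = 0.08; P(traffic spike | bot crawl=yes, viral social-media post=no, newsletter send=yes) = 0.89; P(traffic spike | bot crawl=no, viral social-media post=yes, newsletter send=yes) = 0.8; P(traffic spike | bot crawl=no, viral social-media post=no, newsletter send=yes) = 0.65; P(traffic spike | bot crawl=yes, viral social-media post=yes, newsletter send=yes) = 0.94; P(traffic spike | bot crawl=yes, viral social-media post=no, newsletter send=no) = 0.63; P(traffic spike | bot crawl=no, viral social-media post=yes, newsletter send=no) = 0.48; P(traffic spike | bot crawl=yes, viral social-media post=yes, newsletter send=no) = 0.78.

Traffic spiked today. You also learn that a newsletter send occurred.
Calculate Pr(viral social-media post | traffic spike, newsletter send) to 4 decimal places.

Pr(viral social-media post | traffic spike, newsletter send) ≈ 0.3668

P(traffic spike | newsletter send) = 0.65*0.75*0.67 + 0.8*0.75*0.33 + 0.89*0.25*0.67 + 0.94*0.25*0.33 = 0.326625 + 0.198000 + 0.149075 + 0.077550 = 0.751250
Restricting to configurations with viral social-media post present: 0.198000 + 0.077550 = 0.275550.
So P(viral social-media post | traffic spike, newsletter send) = 0.275550/0.751250 ≈ 0.3668.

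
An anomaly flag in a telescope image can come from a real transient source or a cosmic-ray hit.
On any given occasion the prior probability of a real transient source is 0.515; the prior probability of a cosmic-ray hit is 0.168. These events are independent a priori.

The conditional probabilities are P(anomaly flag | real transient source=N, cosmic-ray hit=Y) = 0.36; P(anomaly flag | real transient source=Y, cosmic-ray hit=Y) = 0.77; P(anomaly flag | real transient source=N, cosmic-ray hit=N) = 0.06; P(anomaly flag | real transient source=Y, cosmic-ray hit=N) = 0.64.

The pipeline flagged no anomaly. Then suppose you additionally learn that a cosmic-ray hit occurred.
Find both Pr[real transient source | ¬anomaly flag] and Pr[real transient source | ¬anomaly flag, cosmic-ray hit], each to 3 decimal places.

P(¬anomaly flag) = 0.94*0.485*0.832 + 0.64*0.485*0.168 + 0.36*0.515*0.832 + 0.23*0.515*0.168 = 0.379309 + 0.052147 + 0.154253 + 0.019900 = 0.605609
Of this, 0.174153 comes from 0.154253 + 0.019900 (the real transient source=true cases).
Hence the posterior is 0.174153/0.605609 ≈ 0.288.

Now also conditioning on cosmic-ray hit=true:
P(¬anomaly flag | cosmic-ray hit) = 0.64·0.485 + 0.23·0.515 = 0.310400 + 0.118450 = 0.428850
The real transient source-present share is 0.23·0.515 = 0.118450.
P(real transient source | ¬anomaly flag, cosmic-ray hit) = 0.118450 / 0.428850 ≈ 0.276

Pr[real transient source | ¬anomaly flag] ≈ 0.288; Pr[real transient source | ¬anomaly flag, cosmic-ray hit] ≈ 0.276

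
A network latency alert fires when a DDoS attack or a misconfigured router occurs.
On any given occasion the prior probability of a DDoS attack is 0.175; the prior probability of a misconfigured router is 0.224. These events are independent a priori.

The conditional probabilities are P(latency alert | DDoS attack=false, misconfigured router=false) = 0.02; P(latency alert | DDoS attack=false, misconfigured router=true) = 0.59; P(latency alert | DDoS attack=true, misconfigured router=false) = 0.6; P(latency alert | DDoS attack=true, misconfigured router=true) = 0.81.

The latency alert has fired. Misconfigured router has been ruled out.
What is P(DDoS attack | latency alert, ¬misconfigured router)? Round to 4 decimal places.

Weight on DDoS attack=true, given the evidence: 0.6·0.175 = 0.105000
Normalizer over all consistent configurations: 0.02·0.825 + 0.6·0.175 = 0.121500
Posterior = 0.105000 / 0.121500 ≈ 0.8642

P(DDoS attack | latency alert, ¬misconfigured router) ≈ 0.8642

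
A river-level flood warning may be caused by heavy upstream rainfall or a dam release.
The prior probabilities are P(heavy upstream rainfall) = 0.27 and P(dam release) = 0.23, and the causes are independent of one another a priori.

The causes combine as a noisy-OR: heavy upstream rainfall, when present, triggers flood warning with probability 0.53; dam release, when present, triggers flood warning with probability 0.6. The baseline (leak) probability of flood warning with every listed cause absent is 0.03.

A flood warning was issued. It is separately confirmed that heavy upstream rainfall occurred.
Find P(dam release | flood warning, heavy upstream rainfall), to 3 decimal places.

P(dam release | flood warning, heavy upstream rainfall) ≈ 0.310

Under noisy-OR, P(flood warning | causes) = 1 − (1−0.03)·∏(1−qᵢ) over the active causes.
P(flood warning | heavy upstream rainfall) = 0.5441*0.77 + 0.81764*0.23 = 0.418957 + 0.188057 = 0.607014
Restricting to configurations with dam release present: 0.81764*0.23 = 0.188057.
So P(dam release | flood warning, heavy upstream rainfall) = 0.188057/0.607014 ≈ 0.310.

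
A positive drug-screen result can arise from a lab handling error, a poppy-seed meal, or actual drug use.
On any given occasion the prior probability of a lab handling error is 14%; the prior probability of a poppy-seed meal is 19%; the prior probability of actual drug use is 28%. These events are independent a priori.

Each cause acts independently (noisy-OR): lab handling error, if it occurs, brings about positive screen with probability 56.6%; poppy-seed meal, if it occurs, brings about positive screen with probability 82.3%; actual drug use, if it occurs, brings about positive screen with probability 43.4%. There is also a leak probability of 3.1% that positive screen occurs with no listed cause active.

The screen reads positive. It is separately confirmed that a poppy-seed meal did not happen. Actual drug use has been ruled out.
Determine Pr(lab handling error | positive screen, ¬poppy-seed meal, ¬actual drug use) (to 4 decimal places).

Pr(lab handling error | positive screen, ¬poppy-seed meal, ¬actual drug use) ≈ 0.7527

Under noisy-OR, P(positive screen | causes) = 1 − (1−0.031)·∏(1−qᵢ) over the active causes.
P(positive screen | ¬poppy-seed meal, ¬actual drug use) = 0.031·0.86 + 0.579454·0.14 = 0.026660 + 0.081124 = 0.107784
Of this, 0.081124 comes from 0.579454·0.14 (the lab handling error=true cases).
So P(lab handling error | positive screen, ¬poppy-seed meal, ¬actual drug use) = 0.081124/0.107784 ≈ 0.7527.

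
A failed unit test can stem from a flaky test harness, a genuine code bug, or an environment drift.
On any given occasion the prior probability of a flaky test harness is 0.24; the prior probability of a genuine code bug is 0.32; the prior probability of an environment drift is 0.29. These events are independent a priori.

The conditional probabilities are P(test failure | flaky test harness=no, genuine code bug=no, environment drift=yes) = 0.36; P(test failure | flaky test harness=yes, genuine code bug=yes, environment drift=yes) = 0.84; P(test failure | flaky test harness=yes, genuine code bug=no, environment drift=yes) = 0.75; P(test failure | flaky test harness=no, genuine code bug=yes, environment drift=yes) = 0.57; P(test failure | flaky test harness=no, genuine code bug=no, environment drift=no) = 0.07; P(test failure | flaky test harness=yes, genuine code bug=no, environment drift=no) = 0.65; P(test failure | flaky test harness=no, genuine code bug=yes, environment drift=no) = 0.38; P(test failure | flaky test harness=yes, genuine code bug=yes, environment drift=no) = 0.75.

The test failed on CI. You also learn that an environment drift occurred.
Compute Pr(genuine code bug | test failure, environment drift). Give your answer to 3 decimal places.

P(test failure | environment drift) = 0.36·0.76·0.68 + 0.57·0.76·0.32 + 0.75·0.24·0.68 + 0.84·0.24·0.32 = 0.186048 + 0.138624 + 0.122400 + 0.064512 = 0.511584
Restricting to configurations with genuine code bug present: 0.138624 + 0.064512 = 0.203136.
P(genuine code bug | test failure, environment drift) = 0.203136 / 0.511584 ≈ 0.397

Pr(genuine code bug | test failure, environment drift) ≈ 0.397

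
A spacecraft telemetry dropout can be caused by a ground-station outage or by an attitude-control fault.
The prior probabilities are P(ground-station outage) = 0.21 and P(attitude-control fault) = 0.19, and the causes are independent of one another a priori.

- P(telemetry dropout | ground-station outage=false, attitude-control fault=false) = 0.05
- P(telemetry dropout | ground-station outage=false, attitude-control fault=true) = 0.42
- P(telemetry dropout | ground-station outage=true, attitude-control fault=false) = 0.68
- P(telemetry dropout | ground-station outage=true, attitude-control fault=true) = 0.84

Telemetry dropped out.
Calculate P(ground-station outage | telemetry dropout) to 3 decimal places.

By total probability over the 4 (ground-station outage, attitude-control fault) configurations:
  P(telemetry dropout) = 0.05*0.79*0.81 + 0.42*0.79*0.19 + 0.68*0.21*0.81 + 0.84*0.21*0.19
        = 0.031995 + 0.063042 + 0.115668 + 0.033516 = 0.244221
The terms with ground-station outage present sum to 0.149184, so
  P(ground-station outage | telemetry dropout) = 0.149184 / 0.244221 ≈ 0.611

P(ground-station outage | telemetry dropout) ≈ 0.611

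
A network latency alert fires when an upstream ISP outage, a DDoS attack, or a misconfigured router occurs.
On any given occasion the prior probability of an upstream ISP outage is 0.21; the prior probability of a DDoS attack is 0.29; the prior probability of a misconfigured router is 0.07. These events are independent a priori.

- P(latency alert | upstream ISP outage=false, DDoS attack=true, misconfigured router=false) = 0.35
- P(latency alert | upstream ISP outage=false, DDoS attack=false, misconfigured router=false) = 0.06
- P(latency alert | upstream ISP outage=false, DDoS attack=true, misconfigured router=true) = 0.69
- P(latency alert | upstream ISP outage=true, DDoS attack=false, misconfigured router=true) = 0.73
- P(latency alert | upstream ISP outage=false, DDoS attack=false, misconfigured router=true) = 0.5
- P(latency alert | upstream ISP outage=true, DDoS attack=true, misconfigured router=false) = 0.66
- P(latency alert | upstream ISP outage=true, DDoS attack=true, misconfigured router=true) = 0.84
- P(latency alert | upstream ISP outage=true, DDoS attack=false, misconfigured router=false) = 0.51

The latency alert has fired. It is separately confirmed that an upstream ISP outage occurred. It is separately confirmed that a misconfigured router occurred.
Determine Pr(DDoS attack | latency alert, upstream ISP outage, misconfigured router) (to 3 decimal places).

Pr(DDoS attack | latency alert, upstream ISP outage, misconfigured router) ≈ 0.320

Numerator (weight on configurations with DDoS attack): 0.84·0.29 = 0.243600
Denominator P(latency alert | upstream ISP outage, misconfigured router): 0.73·0.71 + 0.84·0.29 = 0.761900
P(DDoS attack | latency alert, upstream ISP outage, misconfigured router) = 0.243600/0.761900 ≈ 0.320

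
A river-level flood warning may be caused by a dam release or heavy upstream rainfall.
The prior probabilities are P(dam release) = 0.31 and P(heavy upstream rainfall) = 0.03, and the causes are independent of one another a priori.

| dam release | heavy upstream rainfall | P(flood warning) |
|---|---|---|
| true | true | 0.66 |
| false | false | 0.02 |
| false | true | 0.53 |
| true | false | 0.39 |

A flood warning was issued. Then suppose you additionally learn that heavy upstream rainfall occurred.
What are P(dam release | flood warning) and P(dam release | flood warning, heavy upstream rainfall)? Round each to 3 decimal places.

By total probability over the 4 (dam release, heavy upstream rainfall) configurations:
  P(flood warning) = 0.02*0.69*0.97 + 0.53*0.69*0.03 + 0.39*0.31*0.97 + 0.66*0.31*0.03
        = 0.013386 + 0.010971 + 0.117273 + 0.006138 = 0.147768
Configurations with dam release contribute 0.123411, so
  P(dam release | flood warning) = 0.123411 / 0.147768 ≈ 0.835

Now also conditioning on heavy upstream rainfall=true:
Numerator (weight on configurations with dam release): 0.66*0.31 = 0.204600
The normalizing constant is 0.53*0.69 + 0.66*0.31 = 0.570300
Posterior = 0.204600 / 0.570300 ≈ 0.359
— heavy upstream rainfall explains away the evidence for dam release.

P(dam release | flood warning) ≈ 0.835; P(dam release | flood warning, heavy upstream rainfall) ≈ 0.359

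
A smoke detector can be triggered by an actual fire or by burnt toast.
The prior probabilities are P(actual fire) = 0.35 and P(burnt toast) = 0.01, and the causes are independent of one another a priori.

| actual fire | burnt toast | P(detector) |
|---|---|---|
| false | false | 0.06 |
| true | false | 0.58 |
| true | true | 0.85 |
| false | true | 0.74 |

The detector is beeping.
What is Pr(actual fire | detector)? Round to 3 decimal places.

P(detector) = 0.06·0.65·0.99 + 0.74·0.65·0.01 + 0.58·0.35·0.99 + 0.85·0.35·0.01 = 0.038610 + 0.004810 + 0.200970 + 0.002975 = 0.247365
Of this, 0.203945 comes from 0.200970 + 0.002975 (the actual fire=true cases).
Hence the posterior is 0.203945/0.247365 ≈ 0.824.

Pr(actual fire | detector) ≈ 0.824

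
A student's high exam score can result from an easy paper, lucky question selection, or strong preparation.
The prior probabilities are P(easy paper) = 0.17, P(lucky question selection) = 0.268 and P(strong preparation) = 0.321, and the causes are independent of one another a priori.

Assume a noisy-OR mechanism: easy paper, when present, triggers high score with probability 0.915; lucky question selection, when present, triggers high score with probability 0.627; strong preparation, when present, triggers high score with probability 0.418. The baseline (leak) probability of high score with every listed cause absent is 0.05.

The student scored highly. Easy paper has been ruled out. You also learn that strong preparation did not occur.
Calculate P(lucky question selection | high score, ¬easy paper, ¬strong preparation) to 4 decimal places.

P(lucky question selection | high score, ¬easy paper, ¬strong preparation) ≈ 0.8254

Under noisy-OR, P(high score | causes) = 1 − (1−0.05)·∏(1−qᵢ) over the active causes.
P(high score | ¬easy paper, ¬strong preparation) = 0.05·0.732 + 0.64565·0.268 = 0.036600 + 0.173034 = 0.209634
Of this, 0.173034 comes from 0.64565·0.268 (the lucky question selection=true cases).
P(lucky question selection | high score, ¬easy paper, ¬strong preparation) = 0.173034 / 0.209634 ≈ 0.8254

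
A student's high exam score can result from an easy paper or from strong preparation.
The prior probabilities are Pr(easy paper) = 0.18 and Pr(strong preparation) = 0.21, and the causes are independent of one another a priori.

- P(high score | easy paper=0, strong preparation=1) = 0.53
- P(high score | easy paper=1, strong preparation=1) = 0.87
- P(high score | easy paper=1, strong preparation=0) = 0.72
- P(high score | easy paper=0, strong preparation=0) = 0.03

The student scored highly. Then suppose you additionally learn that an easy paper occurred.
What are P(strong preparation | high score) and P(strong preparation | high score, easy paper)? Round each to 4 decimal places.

P(strong preparation | high score) ≈ 0.5047; P(strong preparation | high score, easy paper) ≈ 0.2431

For the numerator, keep only strong preparation=true terms: 0.091266 + 0.032886 = 0.124152
Denominator P(high score): 0.03*0.82*0.79 + 0.53*0.82*0.21 + 0.72*0.18*0.79 + 0.87*0.18*0.21 = 0.245970
Posterior = 0.124152 / 0.245970 ≈ 0.5047

With the extra evidence:
P(high score | easy paper) = 0.72·0.79 + 0.87·0.21 = 0.568800 + 0.182700 = 0.751500
The strong preparation-present share is 0.87·0.21 = 0.182700.
Hence the posterior is 0.182700/0.751500 ≈ 0.2431.
— easy paper explains away the evidence for strong preparation.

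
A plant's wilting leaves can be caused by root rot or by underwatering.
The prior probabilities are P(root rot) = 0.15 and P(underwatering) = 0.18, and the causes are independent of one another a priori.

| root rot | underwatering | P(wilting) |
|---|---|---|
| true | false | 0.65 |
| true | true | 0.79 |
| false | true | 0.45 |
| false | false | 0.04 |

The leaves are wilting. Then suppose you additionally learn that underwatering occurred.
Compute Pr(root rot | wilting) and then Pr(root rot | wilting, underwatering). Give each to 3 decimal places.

Pr(root rot | wilting) ≈ 0.511; Pr(root rot | wilting, underwatering) ≈ 0.237

P(wilting) = 0.04*0.85*0.82 + 0.45*0.85*0.18 + 0.65*0.15*0.82 + 0.79*0.15*0.18 = 0.027880 + 0.068850 + 0.079950 + 0.021330 = 0.198010
The root rot-present share is 0.079950 + 0.021330 = 0.101280.
So P(root rot | wilting) = 0.101280/0.198010 ≈ 0.511.

Now also conditioning on underwatering=true:
P(wilting | underwatering) = 0.45×0.85 + 0.79×0.15 = 0.382500 + 0.118500 = 0.501000
Of this, 0.118500 comes from 0.79×0.15 (the root rot=true cases).
P(root rot | wilting, underwatering) = 0.118500 / 0.501000 ≈ 0.237
This is intercausal reasoning (explaining away): once underwatering accounts for the wilting, root rot becomes less likely.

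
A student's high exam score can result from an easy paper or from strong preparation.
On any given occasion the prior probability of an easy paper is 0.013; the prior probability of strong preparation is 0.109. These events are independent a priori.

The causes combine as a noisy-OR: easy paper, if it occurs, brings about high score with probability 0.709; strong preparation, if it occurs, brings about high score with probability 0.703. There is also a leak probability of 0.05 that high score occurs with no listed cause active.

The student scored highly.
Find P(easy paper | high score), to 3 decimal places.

P(easy paper | high score) ≈ 0.074

Under noisy-OR, P(high score | causes) = 1 − (1−0.05)·∏(1−qᵢ) over the active causes.
Numerator (weight on configurations with easy paper): 0.008381 + 0.001301 = 0.009682
The normalizing constant is 0.05*0.987*0.891 + 0.71785*0.987*0.109 + 0.72355*0.013*0.891 + 0.917894*0.013*0.109 = 0.130881
P(easy paper | high score) = 0.009682/0.130881 ≈ 0.074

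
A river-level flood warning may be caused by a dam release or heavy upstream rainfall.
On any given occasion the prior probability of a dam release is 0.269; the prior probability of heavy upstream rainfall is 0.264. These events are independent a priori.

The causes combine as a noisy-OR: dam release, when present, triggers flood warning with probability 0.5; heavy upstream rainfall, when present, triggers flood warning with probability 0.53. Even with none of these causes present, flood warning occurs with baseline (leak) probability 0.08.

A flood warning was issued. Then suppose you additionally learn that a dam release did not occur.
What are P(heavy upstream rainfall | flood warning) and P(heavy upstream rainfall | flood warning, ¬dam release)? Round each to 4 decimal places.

Under noisy-OR, P(flood warning | causes) = 1 − (1−0.08)·∏(1−qᵢ) over the active causes.
Weight on heavy upstream rainfall=true, given the evidence: 0.109538 + 0.055662 = 0.165200
Normalizer over all consistent configurations: 0.08·0.731·0.736 + 0.5676·0.731·0.264 + 0.54·0.269·0.736 + 0.7838·0.269·0.264 = 0.315152
P(heavy upstream rainfall | flood warning) = 0.165200/0.315152 ≈ 0.5242

Now also conditioning on dam release≠true:
For the numerator, keep only heavy upstream rainfall=true terms: 0.5676×0.264 = 0.149846
Normalizer over all consistent configurations: 0.08×0.736 + 0.5676×0.264 = 0.208726
P(heavy upstream rainfall | flood warning, ¬dam release) = 0.149846/0.208726 ≈ 0.7179

P(heavy upstream rainfall | flood warning) ≈ 0.5242; P(heavy upstream rainfall | flood warning, ¬dam release) ≈ 0.7179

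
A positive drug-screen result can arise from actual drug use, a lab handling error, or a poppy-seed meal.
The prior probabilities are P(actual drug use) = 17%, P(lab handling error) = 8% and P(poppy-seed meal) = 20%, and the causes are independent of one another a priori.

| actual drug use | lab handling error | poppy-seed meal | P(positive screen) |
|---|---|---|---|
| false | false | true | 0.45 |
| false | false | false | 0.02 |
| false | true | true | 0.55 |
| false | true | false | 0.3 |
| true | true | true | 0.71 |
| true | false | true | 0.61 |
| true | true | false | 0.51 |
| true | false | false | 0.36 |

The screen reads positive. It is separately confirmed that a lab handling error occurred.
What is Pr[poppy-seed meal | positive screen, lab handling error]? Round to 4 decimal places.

Pr[poppy-seed meal | positive screen, lab handling error] ≈ 0.3006

P(positive screen | lab handling error) = 0.3·0.83·0.8 + 0.55·0.83·0.2 + 0.51·0.17·0.8 + 0.71·0.17·0.2 = 0.199200 + 0.091300 + 0.069360 + 0.024140 = 0.384000
Restricting to configurations with poppy-seed meal present: 0.091300 + 0.024140 = 0.115440.
Hence the posterior is 0.115440/0.384000 ≈ 0.3006.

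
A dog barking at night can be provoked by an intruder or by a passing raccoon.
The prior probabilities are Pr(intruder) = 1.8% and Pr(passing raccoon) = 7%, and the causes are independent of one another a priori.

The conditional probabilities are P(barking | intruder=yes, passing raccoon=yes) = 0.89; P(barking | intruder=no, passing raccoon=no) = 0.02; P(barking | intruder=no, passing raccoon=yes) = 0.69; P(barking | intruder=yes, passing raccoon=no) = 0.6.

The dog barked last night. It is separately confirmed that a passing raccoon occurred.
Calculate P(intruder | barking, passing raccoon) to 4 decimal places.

P(intruder | barking, passing raccoon) ≈ 0.0231

Enumerate both values of intruder and weight by the priors:
  P(barking | passing raccoon) = 0.69*0.982 + 0.89*0.018
        = 0.677580 + 0.016020 = 0.693600
Configurations with intruder contribute 0.016020, so
  P(intruder | barking, passing raccoon) = 0.016020 / 0.693600 ≈ 0.0231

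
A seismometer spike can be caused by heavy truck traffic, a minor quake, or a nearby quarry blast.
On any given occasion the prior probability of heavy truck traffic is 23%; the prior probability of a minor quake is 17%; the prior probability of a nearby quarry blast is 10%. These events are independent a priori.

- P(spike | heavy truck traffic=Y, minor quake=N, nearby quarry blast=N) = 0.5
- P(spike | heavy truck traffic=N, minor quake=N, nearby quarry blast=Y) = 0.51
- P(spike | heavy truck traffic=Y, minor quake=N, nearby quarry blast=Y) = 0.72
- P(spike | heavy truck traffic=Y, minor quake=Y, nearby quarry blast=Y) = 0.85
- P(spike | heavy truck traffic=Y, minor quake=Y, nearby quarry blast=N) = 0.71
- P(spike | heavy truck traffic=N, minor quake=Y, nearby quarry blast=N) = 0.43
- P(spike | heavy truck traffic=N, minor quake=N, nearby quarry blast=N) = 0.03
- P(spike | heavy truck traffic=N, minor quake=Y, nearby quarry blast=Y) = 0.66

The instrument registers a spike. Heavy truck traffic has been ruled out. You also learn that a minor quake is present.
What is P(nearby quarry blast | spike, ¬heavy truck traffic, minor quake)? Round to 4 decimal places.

P(spike | ¬heavy truck traffic, minor quake) = 0.43×0.9 + 0.66×0.1 = 0.387000 + 0.066000 = 0.453000
Restricting to configurations with nearby quarry blast present: 0.66×0.1 = 0.066000.
P(nearby quarry blast | spike, ¬heavy truck traffic, minor quake) = 0.066000 / 0.453000 ≈ 0.1457

P(nearby quarry blast | spike, ¬heavy truck traffic, minor quake) ≈ 0.1457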